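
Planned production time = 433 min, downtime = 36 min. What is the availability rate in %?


Formula: Availability = (Planned Time - Downtime) / Planned Time * 100
Uptime = 433 - 36 = 397 min
Availability = 397 / 433 * 100 = 91.7%

91.7%


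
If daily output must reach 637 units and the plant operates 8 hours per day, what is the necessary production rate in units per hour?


Formula: Production Rate = Daily Demand / Available Hours
Rate = 637 units/day / 8 hours/day
Rate = 79.6 units/hour

79.6 units/hour


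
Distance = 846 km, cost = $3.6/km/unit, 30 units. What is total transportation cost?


TC = dist * cost * units = 846 * 3.6 * 30 = $91368.00

$91368.00


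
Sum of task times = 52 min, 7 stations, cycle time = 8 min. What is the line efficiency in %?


Formula: Efficiency = Sum of Task Times / (N_stations * CT) * 100
Total station capacity = 7 stations * 8 min = 56 min
Efficiency = 52 / 56 * 100 = 92.9%

92.9%


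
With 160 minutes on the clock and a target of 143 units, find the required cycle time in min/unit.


Formula: CT = Available Time / Number of Units
CT = 160 min / 143 units
CT = 1.12 min/unit

1.12 min/unit


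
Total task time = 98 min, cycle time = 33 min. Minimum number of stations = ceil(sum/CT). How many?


Formula: N_min = ceil(Sum of Task Times / Cycle Time)
N_min = ceil(98 min / 33 min) = ceil(2.9697)
N_min = 3 stations

3


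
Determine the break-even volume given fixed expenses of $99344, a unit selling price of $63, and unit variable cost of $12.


Formula: BEQ = Fixed Costs / (Price - Variable Cost)
Contribution margin = $63 - $12 = $51/unit
BEQ = ceil($99344 / $51/unit) = ceil(1947.92) = 1948 units

1948 units


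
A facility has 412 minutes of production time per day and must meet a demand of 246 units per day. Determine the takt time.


Formula: Takt Time = Available Production Time / Customer Demand
Takt = 412 min/day / 246 units/day
Takt = 1.67 min/unit

1.67 min/unit


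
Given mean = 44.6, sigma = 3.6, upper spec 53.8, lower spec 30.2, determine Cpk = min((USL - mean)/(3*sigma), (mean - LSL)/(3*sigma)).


Cpu = (53.8 - 44.6) / (3 * 3.6) = 0.85
Cpl = (44.6 - 30.2) / (3 * 3.6) = 1.33
Cpk = min(0.85, 1.33) = 0.85

0.85


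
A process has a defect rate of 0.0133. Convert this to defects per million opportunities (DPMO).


DPMO = defect_rate * 1000000 = 0.0133 * 1000000

13300


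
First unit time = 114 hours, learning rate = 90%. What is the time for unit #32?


Formula: T_n = T_1 * (learning_rate)^(log2(n)) where learning_rate = rate/100
Doublings = log2(32) = 5
T_n = 114 * 0.9^5
T_n = 114 * 0.5905 = 67.3 hours

67.3 hours


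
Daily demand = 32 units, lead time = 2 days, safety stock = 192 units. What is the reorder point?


Formula: ROP = (Daily Demand * Lead Time) + Safety Stock
Demand during lead time = 32 * 2 = 64 units
ROP = 64 + 192 = 256 units

256 units


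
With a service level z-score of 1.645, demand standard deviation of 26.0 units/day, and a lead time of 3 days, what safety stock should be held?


Formula: SS = z * sigma_d * sqrt(LT)
sqrt(LT) = sqrt(3) = 1.7321
SS = 1.645 * 26.0 * 1.7321
SS = 74.1 units

74.1 units


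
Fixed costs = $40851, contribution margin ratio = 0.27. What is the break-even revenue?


Formula: BER = Fixed Costs / Contribution Margin Ratio
BER = $40851 / 0.27
BER = $151300.00 (to the nearest cent)

$151300.00


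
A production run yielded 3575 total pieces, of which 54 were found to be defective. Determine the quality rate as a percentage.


Formula: Quality Rate = Good Pieces / Total Pieces * 100
Good pieces = 3575 - 54 = 3521
QR = 3521 / 3575 * 100 = 98.5%

98.5%


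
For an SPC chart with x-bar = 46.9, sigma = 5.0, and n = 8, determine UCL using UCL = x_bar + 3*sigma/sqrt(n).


UCL = 46.9 + 3 * 5.0 / sqrt(8)

52.2


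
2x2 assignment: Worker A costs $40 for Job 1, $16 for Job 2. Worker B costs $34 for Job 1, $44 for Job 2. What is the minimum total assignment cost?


Option 1: A->1 + B->2 = $40 + $44 = $84
Option 2: A->2 + B->1 = $16 + $34 = $50
Min cost = min($84, $50) = $50

$50


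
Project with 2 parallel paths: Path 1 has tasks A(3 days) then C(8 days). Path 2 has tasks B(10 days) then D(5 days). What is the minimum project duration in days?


Path 1 = 3 + 8 = 11 days
Path 2 = 10 + 5 = 15 days
Duration = max(11, 15) = 15 days

15 days


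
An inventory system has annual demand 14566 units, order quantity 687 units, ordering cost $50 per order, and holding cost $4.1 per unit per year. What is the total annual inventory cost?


TC = 14566/687 * 50 + 687/2 * 4.1

$2468.47


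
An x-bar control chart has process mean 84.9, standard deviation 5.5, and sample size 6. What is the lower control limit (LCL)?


LCL = 84.9 - 3 * 5.5 / sqrt(6)

78.16


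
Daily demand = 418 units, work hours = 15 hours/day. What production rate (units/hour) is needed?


Formula: Production Rate = Daily Demand / Available Hours
Rate = 418 units/day / 15 hours/day
Rate = 27.9 units/hour

27.9 units/hour


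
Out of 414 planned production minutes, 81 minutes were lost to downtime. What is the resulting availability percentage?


Formula: Availability = (Planned Time - Downtime) / Planned Time * 100
Uptime = 414 - 81 = 333 min
Availability = 333 / 414 * 100 = 80.4%

80.4%


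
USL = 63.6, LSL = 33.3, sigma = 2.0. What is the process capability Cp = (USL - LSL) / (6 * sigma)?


Cp = (63.6 - 33.3) / (6 * 2.0)

2.53


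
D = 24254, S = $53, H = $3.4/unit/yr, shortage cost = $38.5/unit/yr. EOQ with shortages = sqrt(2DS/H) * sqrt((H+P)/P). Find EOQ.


Formula: EOQ* = sqrt(2DS/H) * sqrt((H+P)/P)
Base EOQ = sqrt(2*24254*53/3.4) = 869.57 units
Correction = sqrt((3.4+38.5)/38.5) = 1.04322
EOQ* = 869.57 * 1.04322 = 907.2 units

907.2 units


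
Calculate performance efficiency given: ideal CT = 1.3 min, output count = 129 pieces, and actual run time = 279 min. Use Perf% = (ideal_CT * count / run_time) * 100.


Formula: Performance = (Ideal CT * Total Count) / Run Time * 100
Ideal output time = 1.3 * 129 = 167.7 min
Performance = 167.7 / 279 * 100 = 60.1%

60.1%


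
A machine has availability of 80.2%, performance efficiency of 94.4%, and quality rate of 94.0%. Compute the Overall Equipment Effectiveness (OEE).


Formula: OEE = Availability * Performance * Quality / 10000
A * P = 80.2% * 94.4% / 100 = 75.71%
OEE = 75.71% * 94.0% / 100 = 71.2%

71.2%


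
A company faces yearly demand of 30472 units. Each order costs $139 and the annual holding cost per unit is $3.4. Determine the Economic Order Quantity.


Formula: EOQ = sqrt(2 * D * S / H)
Numerator: 2 * 30472 * 139 = 8471216
2DS/H = 8471216 / 3.4 = 2491534.1
EOQ = sqrt(2491534.1) = 1578.5 units

1578.5 units


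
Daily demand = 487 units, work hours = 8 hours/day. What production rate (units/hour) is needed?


Formula: Production Rate = Daily Demand / Available Hours
Rate = 487 units/day / 8 hours/day
Rate = 60.9 units/hour

60.9 units/hour


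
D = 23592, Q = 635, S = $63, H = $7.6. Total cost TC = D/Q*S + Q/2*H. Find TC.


TC = 23592/635 * 63 + 635/2 * 7.6

$4753.62


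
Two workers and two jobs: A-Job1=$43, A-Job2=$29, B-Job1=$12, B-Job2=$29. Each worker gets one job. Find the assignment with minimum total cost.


Option 1: A->1 + B->2 = $43 + $29 = $72
Option 2: A->2 + B->1 = $29 + $12 = $41
Min cost = min($72, $41) = $41

$41


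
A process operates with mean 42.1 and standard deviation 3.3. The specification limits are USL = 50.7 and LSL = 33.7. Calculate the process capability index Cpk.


Cpu = (50.7 - 42.1) / (3 * 3.3) = 0.87
Cpl = (42.1 - 33.7) / (3 * 3.3) = 0.85
Cpk = min(0.87, 0.85) = 0.85

0.85


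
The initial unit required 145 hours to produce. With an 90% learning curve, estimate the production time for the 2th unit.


Formula: T_n = T_1 * (learning_rate)^(log2(n)) where learning_rate = rate/100
Doublings = log2(2) = 1
T_n = 145 * 0.9^1
T_n = 145 * 0.9 = 130.5 hours

130.5 hours


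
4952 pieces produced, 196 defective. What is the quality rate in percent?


Formula: Quality Rate = Good Pieces / Total Pieces * 100
Good pieces = 4952 - 196 = 4756
QR = 4756 / 4952 * 100 = 96.0%

96.0%


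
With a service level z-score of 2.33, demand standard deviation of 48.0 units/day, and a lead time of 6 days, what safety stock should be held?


Formula: SS = z * sigma_d * sqrt(LT)
sqrt(LT) = sqrt(6) = 2.4495
SS = 2.33 * 48.0 * 2.4495
SS = 274.0 units

274.0 units


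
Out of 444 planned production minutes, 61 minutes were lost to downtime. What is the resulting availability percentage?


Formula: Availability = (Planned Time - Downtime) / Planned Time * 100
Uptime = 444 - 61 = 383 min
Availability = 383 / 444 * 100 = 86.3%

86.3%


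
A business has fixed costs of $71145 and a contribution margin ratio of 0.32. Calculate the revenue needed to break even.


Formula: BER = Fixed Costs / Contribution Margin Ratio
BER = $71145 / 0.32
BER = $222328.13 (to the nearest cent)

$222328.13


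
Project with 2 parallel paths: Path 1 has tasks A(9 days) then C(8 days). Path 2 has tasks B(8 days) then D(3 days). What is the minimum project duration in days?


Path 1 = 9 + 8 = 17 days
Path 2 = 8 + 3 = 11 days
Duration = max(17, 11) = 17 days

17 days


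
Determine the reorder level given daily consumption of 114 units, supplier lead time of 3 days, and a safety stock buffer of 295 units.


Formula: ROP = (Daily Demand * Lead Time) + Safety Stock
Demand during lead time = 114 * 3 = 342 units
ROP = 342 + 295 = 637 units

637 units


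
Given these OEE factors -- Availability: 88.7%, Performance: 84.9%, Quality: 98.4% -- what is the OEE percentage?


Formula: OEE = Availability * Performance * Quality / 10000
A * P = 88.7% * 84.9% / 100 = 75.31%
OEE = 75.31% * 98.4% / 100 = 74.1%

74.1%


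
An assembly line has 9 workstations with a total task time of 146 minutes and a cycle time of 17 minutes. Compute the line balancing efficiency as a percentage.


Formula: Efficiency = Sum of Task Times / (N_stations * CT) * 100
Total station capacity = 9 stations * 17 min = 153 min
Efficiency = 146 / 153 * 100 = 95.4%

95.4%


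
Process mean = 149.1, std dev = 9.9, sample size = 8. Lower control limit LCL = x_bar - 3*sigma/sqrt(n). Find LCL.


LCL = 149.1 - 3 * 9.9 / sqrt(8)

138.6


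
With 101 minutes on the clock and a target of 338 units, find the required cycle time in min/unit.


Formula: CT = Available Time / Number of Units
CT = 101 min / 338 units
CT = 0.3 min/unit

0.3 min/unit


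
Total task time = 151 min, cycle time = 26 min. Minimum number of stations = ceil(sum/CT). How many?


Formula: N_min = ceil(Sum of Task Times / Cycle Time)
N_min = ceil(151 min / 26 min) = ceil(5.8077)
N_min = 6 stations

6


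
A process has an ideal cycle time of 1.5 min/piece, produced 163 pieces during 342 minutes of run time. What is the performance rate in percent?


Formula: Performance = (Ideal CT * Total Count) / Run Time * 100
Ideal output time = 1.5 * 163 = 244.5 min
Performance = 244.5 / 342 * 100 = 71.5%

71.5%


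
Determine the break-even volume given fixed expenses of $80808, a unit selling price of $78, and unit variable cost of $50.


Formula: BEQ = Fixed Costs / (Price - Variable Cost)
Contribution margin = $78 - $50 = $28/unit
BEQ = ceil($80808 / $28/unit) = ceil(2886.0) = 2886 units

2886 units


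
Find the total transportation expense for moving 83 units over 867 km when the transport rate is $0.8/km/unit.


TC = dist * cost * units = 867 * 0.8 * 83 = $57568.80

$57568.80


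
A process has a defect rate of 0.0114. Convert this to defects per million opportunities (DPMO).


DPMO = defect_rate * 1000000 = 0.0114 * 1000000

11400


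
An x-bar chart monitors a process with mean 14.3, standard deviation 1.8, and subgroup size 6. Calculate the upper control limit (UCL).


UCL = 14.3 + 3 * 1.8 / sqrt(6)

16.5


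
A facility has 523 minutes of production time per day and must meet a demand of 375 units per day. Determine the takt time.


Formula: Takt Time = Available Production Time / Customer Demand
Takt = 523 min/day / 375 units/day
Takt = 1.39 min/unit

1.39 min/unit


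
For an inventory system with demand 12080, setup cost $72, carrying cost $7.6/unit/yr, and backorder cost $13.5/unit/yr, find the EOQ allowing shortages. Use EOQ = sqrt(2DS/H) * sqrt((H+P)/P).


Formula: EOQ* = sqrt(2DS/H) * sqrt((H+P)/P)
Base EOQ = sqrt(2*12080*72/7.6) = 478.42 units
Correction = sqrt((7.6+13.5)/13.5) = 1.25019
EOQ* = 478.42 * 1.25019 = 598.1 units

598.1 units


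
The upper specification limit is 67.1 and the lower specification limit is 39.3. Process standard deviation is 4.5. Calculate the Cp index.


Cp = (67.1 - 39.3) / (6 * 4.5)

1.03


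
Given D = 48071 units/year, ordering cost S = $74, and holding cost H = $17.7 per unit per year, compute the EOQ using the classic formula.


Formula: EOQ = sqrt(2 * D * S / H)
Numerator: 2 * 48071 * 74 = 7114508
2DS/H = 7114508 / 17.7 = 401949.6
EOQ = sqrt(401949.6) = 634.0 units

634.0 units


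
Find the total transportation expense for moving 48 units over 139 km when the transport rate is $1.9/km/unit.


TC = dist * cost * units = 139 * 1.9 * 48 = $12676.80

$12676.80


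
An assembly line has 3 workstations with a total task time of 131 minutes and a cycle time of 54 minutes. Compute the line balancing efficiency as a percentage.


Formula: Efficiency = Sum of Task Times / (N_stations * CT) * 100
Total station capacity = 3 stations * 54 min = 162 min
Efficiency = 131 / 162 * 100 = 80.9%

80.9%


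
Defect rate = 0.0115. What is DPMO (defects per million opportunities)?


DPMO = defect_rate * 1000000 = 0.0115 * 1000000

11500


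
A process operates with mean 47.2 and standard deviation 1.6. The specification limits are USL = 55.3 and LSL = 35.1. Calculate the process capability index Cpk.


Cpu = (55.3 - 47.2) / (3 * 1.6) = 1.69
Cpl = (47.2 - 35.1) / (3 * 1.6) = 2.52
Cpk = min(1.69, 2.52) = 1.69

1.69


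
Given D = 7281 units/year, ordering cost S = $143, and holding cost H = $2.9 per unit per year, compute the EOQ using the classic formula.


Formula: EOQ = sqrt(2 * D * S / H)
Numerator: 2 * 7281 * 143 = 2082366
2DS/H = 2082366 / 2.9 = 718057.2
EOQ = sqrt(718057.2) = 847.4 units

847.4 units


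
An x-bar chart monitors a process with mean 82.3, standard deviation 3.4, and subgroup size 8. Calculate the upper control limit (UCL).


UCL = 82.3 + 3 * 3.4 / sqrt(8)

85.91


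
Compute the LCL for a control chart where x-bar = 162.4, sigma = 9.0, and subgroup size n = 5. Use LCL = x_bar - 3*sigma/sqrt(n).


LCL = 162.4 - 3 * 9.0 / sqrt(5)

150.33


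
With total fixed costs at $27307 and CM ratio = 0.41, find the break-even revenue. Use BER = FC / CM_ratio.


Formula: BER = Fixed Costs / Contribution Margin Ratio
BER = $27307 / 0.41
BER = $66602.44 (to the nearest cent)

$66602.44


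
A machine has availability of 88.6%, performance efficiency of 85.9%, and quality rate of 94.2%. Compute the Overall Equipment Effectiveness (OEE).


Formula: OEE = Availability * Performance * Quality / 10000
A * P = 88.6% * 85.9% / 100 = 76.11%
OEE = 76.11% * 94.2% / 100 = 71.7%

71.7%


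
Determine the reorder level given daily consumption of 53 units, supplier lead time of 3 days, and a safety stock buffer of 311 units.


Formula: ROP = (Daily Demand * Lead Time) + Safety Stock
Demand during lead time = 53 * 3 = 159 units
ROP = 159 + 311 = 470 units

470 units


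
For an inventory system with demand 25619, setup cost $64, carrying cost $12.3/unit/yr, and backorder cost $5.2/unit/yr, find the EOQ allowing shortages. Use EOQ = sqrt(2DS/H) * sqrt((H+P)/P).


Formula: EOQ* = sqrt(2DS/H) * sqrt((H+P)/P)
Base EOQ = sqrt(2*25619*64/12.3) = 516.34 units
Correction = sqrt((12.3+5.2)/5.2) = 1.8345
EOQ* = 516.34 * 1.8345 = 947.2 units

947.2 units


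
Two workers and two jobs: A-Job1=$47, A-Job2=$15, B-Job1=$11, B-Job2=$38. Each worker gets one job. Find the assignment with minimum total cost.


Option 1: A->1 + B->2 = $47 + $38 = $85
Option 2: A->2 + B->1 = $15 + $11 = $26
Min cost = min($85, $26) = $26

$26


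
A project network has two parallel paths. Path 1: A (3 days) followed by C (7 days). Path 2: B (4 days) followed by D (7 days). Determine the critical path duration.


Path 1 = 3 + 7 = 10 days
Path 2 = 4 + 7 = 11 days
Duration = max(10, 11) = 11 days

11 days


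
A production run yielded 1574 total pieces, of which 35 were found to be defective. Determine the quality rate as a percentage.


Formula: Quality Rate = Good Pieces / Total Pieces * 100
Good pieces = 1574 - 35 = 1539
QR = 1539 / 1574 * 100 = 97.8%

97.8%


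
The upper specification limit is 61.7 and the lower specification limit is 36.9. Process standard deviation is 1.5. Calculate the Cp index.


Cp = (61.7 - 36.9) / (6 * 1.5)

2.76


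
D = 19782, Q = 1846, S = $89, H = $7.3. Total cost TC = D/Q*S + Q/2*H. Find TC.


TC = 19782/1846 * 89 + 1846/2 * 7.3

$7691.64


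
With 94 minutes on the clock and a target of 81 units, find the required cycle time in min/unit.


Formula: CT = Available Time / Number of Units
CT = 94 min / 81 units
CT = 1.16 min/unit

1.16 min/unit


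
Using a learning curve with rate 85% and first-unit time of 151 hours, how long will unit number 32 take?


Formula: T_n = T_1 * (learning_rate)^(log2(n)) where learning_rate = rate/100
Doublings = log2(32) = 5
T_n = 151 * 0.85^5
T_n = 151 * 0.4437 = 67.0 hours

67.0 hours


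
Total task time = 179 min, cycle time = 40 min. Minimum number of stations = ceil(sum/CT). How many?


Formula: N_min = ceil(Sum of Task Times / Cycle Time)
N_min = ceil(179 min / 40 min) = ceil(4.475)
N_min = 5 stations

5


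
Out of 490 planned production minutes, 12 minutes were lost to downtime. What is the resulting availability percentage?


Formula: Availability = (Planned Time - Downtime) / Planned Time * 100
Uptime = 490 - 12 = 478 min
Availability = 478 / 490 * 100 = 97.6%

97.6%


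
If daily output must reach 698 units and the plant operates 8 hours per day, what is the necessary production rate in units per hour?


Formula: Production Rate = Daily Demand / Available Hours
Rate = 698 units/day / 8 hours/day
Rate = 87.3 units/hour

87.3 units/hour


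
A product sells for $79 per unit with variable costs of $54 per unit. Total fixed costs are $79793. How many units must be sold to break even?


Formula: BEQ = Fixed Costs / (Price - Variable Cost)
Contribution margin = $79 - $54 = $25/unit
BEQ = ceil($79793 / $25/unit) = ceil(3191.72) = 3192 units

3192 units


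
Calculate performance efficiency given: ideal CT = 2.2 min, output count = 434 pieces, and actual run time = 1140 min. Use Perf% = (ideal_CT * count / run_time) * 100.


Formula: Performance = (Ideal CT * Total Count) / Run Time * 100
Ideal output time = 2.2 * 434 = 954.8 min
Performance = 954.8 / 1140 * 100 = 83.8%

83.8%


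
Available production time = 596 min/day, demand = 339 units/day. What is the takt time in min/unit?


Formula: Takt Time = Available Production Time / Customer Demand
Takt = 596 min/day / 339 units/day
Takt = 1.76 min/unit

1.76 min/unit


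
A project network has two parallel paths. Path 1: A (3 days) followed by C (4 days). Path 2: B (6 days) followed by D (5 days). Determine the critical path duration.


Path 1 = 3 + 4 = 7 days
Path 2 = 6 + 5 = 11 days
Duration = max(7, 11) = 11 days

11 days


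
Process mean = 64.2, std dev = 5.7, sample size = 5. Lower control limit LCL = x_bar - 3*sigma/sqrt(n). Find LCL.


LCL = 64.2 - 3 * 5.7 / sqrt(5)

56.55


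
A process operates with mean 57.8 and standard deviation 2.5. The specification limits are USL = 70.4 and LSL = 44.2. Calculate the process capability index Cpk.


Cpu = (70.4 - 57.8) / (3 * 2.5) = 1.68
Cpl = (57.8 - 44.2) / (3 * 2.5) = 1.81
Cpk = min(1.68, 1.81) = 1.68

1.68


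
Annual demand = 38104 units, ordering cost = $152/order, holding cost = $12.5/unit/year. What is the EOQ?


Formula: EOQ = sqrt(2 * D * S / H)
Numerator: 2 * 38104 * 152 = 11583616
2DS/H = 11583616 / 12.5 = 926689.3
EOQ = sqrt(926689.3) = 962.6 units

962.6 units


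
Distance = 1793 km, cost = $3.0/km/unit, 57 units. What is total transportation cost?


TC = dist * cost * units = 1793 * 3.0 * 57 = $306603.00

$306603.00


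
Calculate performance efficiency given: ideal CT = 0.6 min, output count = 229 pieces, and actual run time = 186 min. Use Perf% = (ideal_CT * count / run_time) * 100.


Formula: Performance = (Ideal CT * Total Count) / Run Time * 100
Ideal output time = 0.6 * 229 = 137.4 min
Performance = 137.4 / 186 * 100 = 73.9%

73.9%


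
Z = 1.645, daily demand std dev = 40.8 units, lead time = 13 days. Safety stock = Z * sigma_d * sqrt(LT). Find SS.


Formula: SS = z * sigma_d * sqrt(LT)
sqrt(LT) = sqrt(13) = 3.6056
SS = 1.645 * 40.8 * 3.6056
SS = 242.0 units

242.0 units


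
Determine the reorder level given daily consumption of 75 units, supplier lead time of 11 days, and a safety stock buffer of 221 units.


Formula: ROP = (Daily Demand * Lead Time) + Safety Stock
Demand during lead time = 75 * 11 = 825 units
ROP = 825 + 221 = 1046 units

1046 units


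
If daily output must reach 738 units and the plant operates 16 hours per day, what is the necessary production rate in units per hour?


Formula: Production Rate = Daily Demand / Available Hours
Rate = 738 units/day / 16 hours/day
Rate = 46.1 units/hour

46.1 units/hour


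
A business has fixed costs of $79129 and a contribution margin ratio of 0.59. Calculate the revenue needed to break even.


Formula: BER = Fixed Costs / Contribution Margin Ratio
BER = $79129 / 0.59
BER = $134116.95 (to the nearest cent)

$134116.95


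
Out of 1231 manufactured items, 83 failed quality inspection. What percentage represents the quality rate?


Formula: Quality Rate = Good Pieces / Total Pieces * 100
Good pieces = 1231 - 83 = 1148
QR = 1148 / 1231 * 100 = 93.3%

93.3%


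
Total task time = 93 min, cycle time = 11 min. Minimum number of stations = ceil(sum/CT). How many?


Formula: N_min = ceil(Sum of Task Times / Cycle Time)
N_min = ceil(93 min / 11 min) = ceil(8.4545)
N_min = 9 stations

9


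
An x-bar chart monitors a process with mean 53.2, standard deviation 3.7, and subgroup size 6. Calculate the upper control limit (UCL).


UCL = 53.2 + 3 * 3.7 / sqrt(6)

57.73


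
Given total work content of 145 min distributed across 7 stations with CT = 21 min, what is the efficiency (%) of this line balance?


Formula: Efficiency = Sum of Task Times / (N_stations * CT) * 100
Total station capacity = 7 stations * 21 min = 147 min
Efficiency = 145 / 147 * 100 = 98.6%

98.6%


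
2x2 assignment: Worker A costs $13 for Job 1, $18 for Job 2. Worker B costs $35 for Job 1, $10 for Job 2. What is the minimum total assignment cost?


Option 1: A->1 + B->2 = $13 + $10 = $23
Option 2: A->2 + B->1 = $18 + $35 = $53
Min cost = min($23, $53) = $23

$23


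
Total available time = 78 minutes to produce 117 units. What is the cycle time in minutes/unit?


Formula: CT = Available Time / Number of Units
CT = 78 min / 117 units
CT = 0.67 min/unit

0.67 min/unit


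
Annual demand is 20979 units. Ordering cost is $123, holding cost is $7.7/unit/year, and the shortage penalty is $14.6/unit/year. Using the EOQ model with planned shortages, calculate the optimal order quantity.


Formula: EOQ* = sqrt(2DS/H) * sqrt((H+P)/P)
Base EOQ = sqrt(2*20979*123/7.7) = 818.68 units
Correction = sqrt((7.7+14.6)/14.6) = 1.23588
EOQ* = 818.68 * 1.23588 = 1011.8 units

1011.8 units


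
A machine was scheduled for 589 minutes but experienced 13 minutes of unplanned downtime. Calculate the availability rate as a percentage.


Formula: Availability = (Planned Time - Downtime) / Planned Time * 100
Uptime = 589 - 13 = 576 min
Availability = 576 / 589 * 100 = 97.8%

97.8%


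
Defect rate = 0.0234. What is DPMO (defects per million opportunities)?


DPMO = defect_rate * 1000000 = 0.0234 * 1000000

23400


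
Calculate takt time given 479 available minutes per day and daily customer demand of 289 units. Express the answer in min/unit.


Formula: Takt Time = Available Production Time / Customer Demand
Takt = 479 min/day / 289 units/day
Takt = 1.66 min/unit

1.66 min/unit


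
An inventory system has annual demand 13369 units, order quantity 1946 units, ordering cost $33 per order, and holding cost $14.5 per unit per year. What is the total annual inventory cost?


TC = 13369/1946 * 33 + 1946/2 * 14.5

$14335.21


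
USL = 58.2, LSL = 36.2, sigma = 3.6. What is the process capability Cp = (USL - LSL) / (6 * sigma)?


Cp = (58.2 - 36.2) / (6 * 3.6)

1.02


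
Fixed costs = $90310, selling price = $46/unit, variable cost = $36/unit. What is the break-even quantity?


Formula: BEQ = Fixed Costs / (Price - Variable Cost)
Contribution margin = $46 - $36 = $10/unit
BEQ = ceil($90310 / $10/unit) = ceil(9031.0) = 9031 units

9031 units


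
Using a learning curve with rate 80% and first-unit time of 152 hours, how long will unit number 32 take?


Formula: T_n = T_1 * (learning_rate)^(log2(n)) where learning_rate = rate/100
Doublings = log2(32) = 5
T_n = 152 * 0.8^5
T_n = 152 * 0.3277 = 49.8 hours

49.8 hours


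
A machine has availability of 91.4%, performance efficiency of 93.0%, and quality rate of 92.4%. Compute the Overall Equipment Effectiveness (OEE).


Formula: OEE = Availability * Performance * Quality / 10000
A * P = 91.4% * 93.0% / 100 = 85.0%
OEE = 85.0% * 92.4% / 100 = 78.5%

78.5%


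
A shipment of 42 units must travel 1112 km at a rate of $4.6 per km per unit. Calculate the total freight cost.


TC = dist * cost * units = 1112 * 4.6 * 42 = $214838.40

$214838.40


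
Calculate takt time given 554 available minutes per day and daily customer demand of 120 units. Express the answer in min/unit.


Formula: Takt Time = Available Production Time / Customer Demand
Takt = 554 min/day / 120 units/day
Takt = 4.62 min/unit

4.62 min/unit


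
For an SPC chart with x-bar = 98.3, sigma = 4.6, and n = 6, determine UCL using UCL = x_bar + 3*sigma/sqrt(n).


UCL = 98.3 + 3 * 4.6 / sqrt(6)

103.93


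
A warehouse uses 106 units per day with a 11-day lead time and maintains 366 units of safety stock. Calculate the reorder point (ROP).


Formula: ROP = (Daily Demand * Lead Time) + Safety Stock
Demand during lead time = 106 * 11 = 1166 units
ROP = 1166 + 366 = 1532 units

1532 units


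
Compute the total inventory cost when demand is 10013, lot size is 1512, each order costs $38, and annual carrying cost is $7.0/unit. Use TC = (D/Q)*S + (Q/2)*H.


TC = 10013/1512 * 38 + 1512/2 * 7.0

$5543.65


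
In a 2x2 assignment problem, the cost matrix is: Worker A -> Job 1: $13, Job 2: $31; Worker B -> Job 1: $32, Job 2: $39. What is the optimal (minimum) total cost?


Option 1: A->1 + B->2 = $13 + $39 = $52
Option 2: A->2 + B->1 = $31 + $32 = $63
Min cost = min($52, $63) = $52

$52


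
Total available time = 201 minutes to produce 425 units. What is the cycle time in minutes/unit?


Formula: CT = Available Time / Number of Units
CT = 201 min / 425 units
CT = 0.47 min/unit

0.47 min/unit


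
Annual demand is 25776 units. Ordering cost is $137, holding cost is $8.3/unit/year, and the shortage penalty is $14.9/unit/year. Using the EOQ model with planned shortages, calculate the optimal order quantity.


Formula: EOQ* = sqrt(2DS/H) * sqrt((H+P)/P)
Base EOQ = sqrt(2*25776*137/8.3) = 922.45 units
Correction = sqrt((8.3+14.9)/14.9) = 1.24782
EOQ* = 922.45 * 1.24782 = 1151.1 units

1151.1 units


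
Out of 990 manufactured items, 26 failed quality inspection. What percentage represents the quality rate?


Formula: Quality Rate = Good Pieces / Total Pieces * 100
Good pieces = 990 - 26 = 964
QR = 964 / 990 * 100 = 97.4%

97.4%


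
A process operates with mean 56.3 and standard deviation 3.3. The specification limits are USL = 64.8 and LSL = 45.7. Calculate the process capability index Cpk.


Cpu = (64.8 - 56.3) / (3 * 3.3) = 0.86
Cpl = (56.3 - 45.7) / (3 * 3.3) = 1.07
Cpk = min(0.86, 1.07) = 0.86

0.86


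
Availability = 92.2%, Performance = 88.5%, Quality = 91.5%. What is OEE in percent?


Formula: OEE = Availability * Performance * Quality / 10000
A * P = 92.2% * 88.5% / 100 = 81.6%
OEE = 81.6% * 91.5% / 100 = 74.7%

74.7%


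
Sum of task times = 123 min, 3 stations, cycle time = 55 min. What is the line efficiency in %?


Formula: Efficiency = Sum of Task Times / (N_stations * CT) * 100
Total station capacity = 3 stations * 55 min = 165 min
Efficiency = 123 / 165 * 100 = 74.5%

74.5%


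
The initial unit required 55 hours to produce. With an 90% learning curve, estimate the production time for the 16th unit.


Formula: T_n = T_1 * (learning_rate)^(log2(n)) where learning_rate = rate/100
Doublings = log2(16) = 4
T_n = 55 * 0.9^4
T_n = 55 * 0.6561 = 36.1 hours

36.1 hours


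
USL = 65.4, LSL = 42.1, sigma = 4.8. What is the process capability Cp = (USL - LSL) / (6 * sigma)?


Cp = (65.4 - 42.1) / (6 * 4.8)

0.81


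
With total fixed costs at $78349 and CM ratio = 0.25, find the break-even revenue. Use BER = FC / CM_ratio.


Formula: BER = Fixed Costs / Contribution Margin Ratio
BER = $78349 / 0.25
BER = $313396.00 (to the nearest cent)

$313396.00


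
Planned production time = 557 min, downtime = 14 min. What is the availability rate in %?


Formula: Availability = (Planned Time - Downtime) / Planned Time * 100
Uptime = 557 - 14 = 543 min
Availability = 543 / 557 * 100 = 97.5%

97.5%


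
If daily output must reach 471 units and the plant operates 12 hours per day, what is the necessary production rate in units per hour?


Formula: Production Rate = Daily Demand / Available Hours
Rate = 471 units/day / 12 hours/day
Rate = 39.3 units/hour

39.3 units/hour


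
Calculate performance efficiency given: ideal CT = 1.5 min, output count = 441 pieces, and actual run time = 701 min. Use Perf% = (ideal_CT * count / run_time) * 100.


Formula: Performance = (Ideal CT * Total Count) / Run Time * 100
Ideal output time = 1.5 * 441 = 661.5 min
Performance = 661.5 / 701 * 100 = 94.4%

94.4%


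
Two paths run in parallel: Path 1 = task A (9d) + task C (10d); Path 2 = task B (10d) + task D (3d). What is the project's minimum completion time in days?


Path 1 = 9 + 10 = 19 days
Path 2 = 10 + 3 = 13 days
Duration = max(19, 13) = 19 days

19 days


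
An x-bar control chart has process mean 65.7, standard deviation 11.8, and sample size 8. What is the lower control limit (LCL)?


LCL = 65.7 - 3 * 11.8 / sqrt(8)

53.18


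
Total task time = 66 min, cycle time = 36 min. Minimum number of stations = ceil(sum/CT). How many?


Formula: N_min = ceil(Sum of Task Times / Cycle Time)
N_min = ceil(66 min / 36 min) = ceil(1.8333)
N_min = 2 stations

2


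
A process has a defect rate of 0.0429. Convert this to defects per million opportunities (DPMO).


DPMO = defect_rate * 1000000 = 0.0429 * 1000000

42900


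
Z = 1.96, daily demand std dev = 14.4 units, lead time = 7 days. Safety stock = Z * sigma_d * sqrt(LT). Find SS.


Formula: SS = z * sigma_d * sqrt(LT)
sqrt(LT) = sqrt(7) = 2.6458
SS = 1.96 * 14.4 * 2.6458
SS = 74.7 units

74.7 units


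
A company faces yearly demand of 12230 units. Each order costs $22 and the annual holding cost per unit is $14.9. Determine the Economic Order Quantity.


Formula: EOQ = sqrt(2 * D * S / H)
Numerator: 2 * 12230 * 22 = 538120
2DS/H = 538120 / 14.9 = 36115.4
EOQ = sqrt(36115.4) = 190.0 units

190.0 units


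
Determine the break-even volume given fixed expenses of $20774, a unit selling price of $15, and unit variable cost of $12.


Formula: BEQ = Fixed Costs / (Price - Variable Cost)
Contribution margin = $15 - $12 = $3/unit
BEQ = ceil($20774 / $3/unit) = ceil(6924.67) = 6925 units

6925 units


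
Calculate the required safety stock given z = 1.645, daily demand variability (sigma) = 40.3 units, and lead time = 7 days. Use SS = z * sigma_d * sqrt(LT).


Formula: SS = z * sigma_d * sqrt(LT)
sqrt(LT) = sqrt(7) = 2.6458
SS = 1.645 * 40.3 * 2.6458
SS = 175.4 units

175.4 units


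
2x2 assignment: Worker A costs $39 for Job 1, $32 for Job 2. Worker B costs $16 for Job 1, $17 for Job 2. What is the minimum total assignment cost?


Option 1: A->1 + B->2 = $39 + $17 = $56
Option 2: A->2 + B->1 = $32 + $16 = $48
Min cost = min($56, $48) = $48

$48


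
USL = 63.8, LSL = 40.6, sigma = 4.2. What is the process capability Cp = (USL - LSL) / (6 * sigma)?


Cp = (63.8 - 40.6) / (6 * 4.2)

0.92


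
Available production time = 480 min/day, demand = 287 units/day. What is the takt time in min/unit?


Formula: Takt Time = Available Production Time / Customer Demand
Takt = 480 min/day / 287 units/day
Takt = 1.67 min/unit

1.67 min/unit


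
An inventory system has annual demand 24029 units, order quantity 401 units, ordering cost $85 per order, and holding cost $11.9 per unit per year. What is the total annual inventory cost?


TC = 24029/401 * 85 + 401/2 * 11.9

$7479.38


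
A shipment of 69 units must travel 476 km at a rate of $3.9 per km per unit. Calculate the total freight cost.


TC = dist * cost * units = 476 * 3.9 * 69 = $128091.60

$128091.60


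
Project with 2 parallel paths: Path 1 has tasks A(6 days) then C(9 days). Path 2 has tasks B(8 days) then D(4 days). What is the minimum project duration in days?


Path 1 = 6 + 9 = 15 days
Path 2 = 8 + 4 = 12 days
Duration = max(15, 12) = 15 days

15 days


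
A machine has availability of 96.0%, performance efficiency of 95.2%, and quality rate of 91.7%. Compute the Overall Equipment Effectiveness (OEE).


Formula: OEE = Availability * Performance * Quality / 10000
A * P = 96.0% * 95.2% / 100 = 91.39%
OEE = 91.39% * 91.7% / 100 = 83.8%

83.8%


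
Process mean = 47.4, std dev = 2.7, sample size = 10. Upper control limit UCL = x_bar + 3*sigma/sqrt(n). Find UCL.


UCL = 47.4 + 3 * 2.7 / sqrt(10)

49.96


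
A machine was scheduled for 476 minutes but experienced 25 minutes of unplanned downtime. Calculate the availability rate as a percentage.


Formula: Availability = (Planned Time - Downtime) / Planned Time * 100
Uptime = 476 - 25 = 451 min
Availability = 451 / 476 * 100 = 94.7%

94.7%


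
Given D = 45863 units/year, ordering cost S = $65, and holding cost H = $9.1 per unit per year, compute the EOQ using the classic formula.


Formula: EOQ = sqrt(2 * D * S / H)
Numerator: 2 * 45863 * 65 = 5962190
2DS/H = 5962190 / 9.1 = 655185.7
EOQ = sqrt(655185.7) = 809.4 units

809.4 units


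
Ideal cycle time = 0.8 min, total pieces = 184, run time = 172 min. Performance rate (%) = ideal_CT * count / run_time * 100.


Formula: Performance = (Ideal CT * Total Count) / Run Time * 100
Ideal output time = 0.8 * 184 = 147.2 min
Performance = 147.2 / 172 * 100 = 85.6%

85.6%


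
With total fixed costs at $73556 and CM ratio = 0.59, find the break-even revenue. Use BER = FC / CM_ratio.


Formula: BER = Fixed Costs / Contribution Margin Ratio
BER = $73556 / 0.59
BER = $124671.19 (to the nearest cent)

$124671.19


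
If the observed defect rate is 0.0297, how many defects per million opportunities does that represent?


DPMO = defect_rate * 1000000 = 0.0297 * 1000000

29700


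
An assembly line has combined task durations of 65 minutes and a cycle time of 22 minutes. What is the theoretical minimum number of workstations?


Formula: N_min = ceil(Sum of Task Times / Cycle Time)
N_min = ceil(65 min / 22 min) = ceil(2.9545)
N_min = 3 stations

3


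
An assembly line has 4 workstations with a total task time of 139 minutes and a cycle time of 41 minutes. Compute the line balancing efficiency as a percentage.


Formula: Efficiency = Sum of Task Times / (N_stations * CT) * 100
Total station capacity = 4 stations * 41 min = 164 min
Efficiency = 139 / 164 * 100 = 84.8%

84.8%


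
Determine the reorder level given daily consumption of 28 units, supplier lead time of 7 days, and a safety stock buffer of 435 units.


Formula: ROP = (Daily Demand * Lead Time) + Safety Stock
Demand during lead time = 28 * 7 = 196 units
ROP = 196 + 435 = 631 units

631 units


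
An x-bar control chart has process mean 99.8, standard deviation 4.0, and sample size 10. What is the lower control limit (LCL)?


LCL = 99.8 - 3 * 4.0 / sqrt(10)

96.01


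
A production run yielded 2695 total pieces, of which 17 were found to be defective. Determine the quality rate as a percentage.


Formula: Quality Rate = Good Pieces / Total Pieces * 100
Good pieces = 2695 - 17 = 2678
QR = 2678 / 2695 * 100 = 99.4%

99.4%


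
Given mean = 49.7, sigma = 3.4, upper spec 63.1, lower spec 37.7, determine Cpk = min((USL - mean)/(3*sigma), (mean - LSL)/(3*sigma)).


Cpu = (63.1 - 49.7) / (3 * 3.4) = 1.31
Cpl = (49.7 - 37.7) / (3 * 3.4) = 1.18
Cpk = min(1.31, 1.18) = 1.18

1.18


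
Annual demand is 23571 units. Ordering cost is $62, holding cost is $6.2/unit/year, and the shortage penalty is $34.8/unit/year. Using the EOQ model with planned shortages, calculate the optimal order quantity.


Formula: EOQ* = sqrt(2DS/H) * sqrt((H+P)/P)
Base EOQ = sqrt(2*23571*62/6.2) = 686.6 units
Correction = sqrt((6.2+34.8)/34.8) = 1.08543
EOQ* = 686.6 * 1.08543 = 745.3 units

745.3 units


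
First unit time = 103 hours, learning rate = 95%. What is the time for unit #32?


Formula: T_n = T_1 * (learning_rate)^(log2(n)) where learning_rate = rate/100
Doublings = log2(32) = 5
T_n = 103 * 0.95^5
T_n = 103 * 0.7738 = 79.7 hours

79.7 hours


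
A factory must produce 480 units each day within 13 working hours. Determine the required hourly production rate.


Formula: Production Rate = Daily Demand / Available Hours
Rate = 480 units/day / 13 hours/day
Rate = 36.9 units/hour

36.9 units/hour


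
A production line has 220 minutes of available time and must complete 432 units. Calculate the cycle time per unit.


Formula: CT = Available Time / Number of Units
CT = 220 min / 432 units
CT = 0.51 min/unit

0.51 min/unit


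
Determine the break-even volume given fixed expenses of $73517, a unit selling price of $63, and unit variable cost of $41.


Formula: BEQ = Fixed Costs / (Price - Variable Cost)
Contribution margin = $63 - $41 = $22/unit
BEQ = ceil($73517 / $22/unit) = ceil(3341.68) = 3342 units

3342 units


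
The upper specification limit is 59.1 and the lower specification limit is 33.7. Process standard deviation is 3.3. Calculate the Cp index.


Cp = (59.1 - 33.7) / (6 * 3.3)

1.28


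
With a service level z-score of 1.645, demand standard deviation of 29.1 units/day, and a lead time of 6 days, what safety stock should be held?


Formula: SS = z * sigma_d * sqrt(LT)
sqrt(LT) = sqrt(6) = 2.4495
SS = 1.645 * 29.1 * 2.4495
SS = 117.3 units

117.3 units


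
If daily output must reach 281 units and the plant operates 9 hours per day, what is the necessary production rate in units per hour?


Formula: Production Rate = Daily Demand / Available Hours
Rate = 281 units/day / 9 hours/day
Rate = 31.2 units/hour

31.2 units/hour


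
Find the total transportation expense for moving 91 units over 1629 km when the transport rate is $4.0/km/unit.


TC = dist * cost * units = 1629 * 4.0 * 91 = $592956.00

$592956.00


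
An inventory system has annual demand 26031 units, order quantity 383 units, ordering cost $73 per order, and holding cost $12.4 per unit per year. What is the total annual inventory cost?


TC = 26031/383 * 73 + 383/2 * 12.4

$7336.12
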